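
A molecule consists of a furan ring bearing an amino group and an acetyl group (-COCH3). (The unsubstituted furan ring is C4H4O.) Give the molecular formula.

Atom tally by fragment:
  furan ring core → C:4 H:4 O:1
  (− 2 ring H displaced by substituents)
  + NH2 → N:1 H:2
  + COCH3 → C:2 H:3 O:1
Element totals:
  C: 6
  H: 7
  N: 1
  O: 2

C6H7NO2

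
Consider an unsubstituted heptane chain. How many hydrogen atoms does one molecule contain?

16

Atom tally by fragment:
  CH3 → C:1 H:3
  CH2 → C:1 H:2
  CH2 → C:1 H:2
  CH2 → C:1 H:2
  CH2 → C:1 H:2
  CH2 → C:1 H:2
  CH3 → C:1 H:3
Element totals:
  C: 7
  H: 16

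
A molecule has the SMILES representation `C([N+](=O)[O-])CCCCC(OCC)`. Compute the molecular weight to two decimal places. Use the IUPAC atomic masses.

Atom tally by fragment:
  O2NCH2 → C:1 H:2 N:1 O:2
  CH2 → C:1 H:2
  CH2 → C:1 H:2
  CH2 → C:1 H:2
  CH2 → C:1 H:2
  CH2OC2H5 → C:3 H:7 O:1
Element totals:
  C: 8
  H: 17
  N: 1
  O: 3
Molecular formula: C8H17NO3.
  M = 8(12.011) + 17(1.008) + 14.007 + 3(15.999)
    = 96.088 + 17.136 + 14.007 + 47.997 = 175.228

175.23 g/mol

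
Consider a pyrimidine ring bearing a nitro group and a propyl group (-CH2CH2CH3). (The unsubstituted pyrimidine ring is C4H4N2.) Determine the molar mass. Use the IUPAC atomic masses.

Atom tally by fragment:
  pyrimidine ring core → C:4 H:4 N:2
  (− 2 ring H displaced by substituents)
  + NO2 → N:1 O:2
  + CH2CH2CH3 → C:3 H:7
Element totals:
  C: 7
  H: 9
  N: 3
  O: 2
Molecular formula: C7H9N3O2.
  M = 7(12.011) + 9(1.008) + 3(14.007) + 2(15.999)
    = 84.077 + 9.072 + 42.021 + 31.998 = 167.168

167.17 g/mol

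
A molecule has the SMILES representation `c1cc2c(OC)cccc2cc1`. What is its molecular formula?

Atom tally by fragment:
  naphthalene ring system core → C:10 H:8
  (− 1 ring H displaced by substituents)
  + OCH3 → C:1 H:3 O:1
Element totals:
  C: 11
  H: 10
  O: 1

C11H10O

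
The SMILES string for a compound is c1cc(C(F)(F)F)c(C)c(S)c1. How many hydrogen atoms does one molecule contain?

7

Atom tally by fragment:
  benzene ring core → C:6 H:6
  (− 3 ring H displaced by substituents)
  + CF3 → C:1 F:3
  + CH3 → C:1 H:3
  + SH → S:1 H:1
Element totals:
  C: 8
  H: 7
  F: 3
  S: 1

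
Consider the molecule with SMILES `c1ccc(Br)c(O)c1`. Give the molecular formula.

Atom tally by fragment:
  benzene ring core → C:6 H:6
  (− 2 ring H displaced by substituents)
  + Br → Br:1
  + OH → O:1 H:1
Element totals:
  C: 6
  H: 5
  Br: 1
  O: 1

C6H5BrO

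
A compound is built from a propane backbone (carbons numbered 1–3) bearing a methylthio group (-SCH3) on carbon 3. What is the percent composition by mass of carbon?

53.27%

Atom tally by fragment:
  CH3 → C:1 H:3
  CH2 → C:1 H:2
  CH2SCH3 → C:2 H:5 S:1
Element totals:
  C: 4
  H: 10
  S: 1
Molecular formula: C4H10S.
Molar mass = 90.184 g/mol.
Mass from C: 4 × 12.011 = 48.044 g/mol.
%C = 48.044 / 90.184 × 100 = 53.27%.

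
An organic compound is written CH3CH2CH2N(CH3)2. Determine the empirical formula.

Atom tally by fragment:
  CH3 → C:1 H:3
  CH2 → C:1 H:2
  CH2N(CH3)2 → C:3 H:8 N:1
Element totals:
  C: 5
  H: 13
  N: 1
Molecular formula: C5H13N.
gcd of subscripts (5, 13, 1) = 1, so the empirical formula equals the molecular formula.

C5H13N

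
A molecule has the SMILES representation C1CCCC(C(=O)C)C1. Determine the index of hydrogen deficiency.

Atom tally by fragment:
  cyclohexane ring core → C:6 H:12
  (− 1 ring H displaced by substituents)
  + COCH3 → C:2 H:3 O:1
Element totals:
  C: 8
  H: 14
  O: 1
Molecular formula: C8H14O.
DoU = (2C + 2 + N − H − X) / 2 = (2·8 + 2 + 0 − 14 − 0) / 2 = 2.

2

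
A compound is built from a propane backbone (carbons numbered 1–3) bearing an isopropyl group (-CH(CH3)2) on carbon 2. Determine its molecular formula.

Atom tally by fragment:
  CH3 → C:1 H:3
  CH(CH(CH3)2) → C:4 H:8
  CH3 → C:1 H:3
Element totals:
  C: 6
  H: 14

C6H14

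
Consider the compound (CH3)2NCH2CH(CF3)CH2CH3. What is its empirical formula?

C7H14F3N

Atom tally by fragment:
  (CH3)2NCH2 → C:3 H:8 N:1
  CH(CF3) → C:2 H:1 F:3
  CH2 → C:1 H:2
  CH3 → C:1 H:3
Element totals:
  C: 7
  H: 14
  F: 3
  N: 1
Molecular formula: C7H14F3N.
gcd of subscripts (7, 3, 14, 1) = 1, so the empirical formula equals the molecular formula.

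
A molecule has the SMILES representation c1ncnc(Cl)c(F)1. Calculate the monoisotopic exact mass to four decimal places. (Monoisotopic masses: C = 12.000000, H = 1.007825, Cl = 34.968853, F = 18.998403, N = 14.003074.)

Atom tally by fragment:
  pyrimidine ring core → C:4 H:4 N:2
  (− 2 ring H displaced by substituents)
  + Cl → Cl:1
  + F → F:1
Element totals:
  C: 4
  H: 2
  Cl: 1
  F: 1
  N: 2
Molecular formula: C4H2ClFN2.
  M = 4(12.0) + 2(1.007825) + 34.968853 + 18.998403 + 2(14.003074)
    = 48.000000 + 2.015650 + 34.968853 + 18.998403 + 28.006148 = 131.989054

131.9891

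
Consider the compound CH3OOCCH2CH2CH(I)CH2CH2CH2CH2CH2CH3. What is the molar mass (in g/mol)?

Element totals:
  C: 11
  H: 21
  I: 1
  O: 2
Molecular formula: C11H21IO2.
  M = 11(12.011) + 21(1.008) + 126.904 + 2(15.999)
    = 132.121 + 21.168 + 126.904 + 31.998 = 312.191

312.19 g/mol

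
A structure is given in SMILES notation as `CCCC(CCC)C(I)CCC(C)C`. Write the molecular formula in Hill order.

Atom tally by fragment:
  CH3 → C:1 H:3
  CH2 → C:1 H:2
  CH2 → C:1 H:2
  CH(CH2CH2CH3) → C:4 H:8
  CH(I) → C:1 H:1 I:1
  CH2 → C:1 H:2
  CH2 → C:1 H:2
  CH(CH3) → C:2 H:4
  CH3 → C:1 H:3
Element totals:
  C: 13
  H: 27
  I: 1

C13H27I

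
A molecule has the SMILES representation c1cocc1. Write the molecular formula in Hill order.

Atom tally by fragment:
  furan ring core → C:4 H:4 O:1
Element totals:
  C: 4
  H: 4
  O: 1

C4H4O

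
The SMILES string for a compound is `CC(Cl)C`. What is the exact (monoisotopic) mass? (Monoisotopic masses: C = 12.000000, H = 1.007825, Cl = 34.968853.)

78.0236

Atom tally by fragment:
  CH3 → C:1 H:3
  CH(Cl) → C:1 H:1 Cl:1
  CH3 → C:1 H:3
Element totals:
  C: 3
  H: 7
  Cl: 1
Molecular formula: C3H7Cl.
  M = 3(12.0) + 7(1.007825) + 34.968853
    = 36.000000 + 7.054775 + 34.968853 = 78.023628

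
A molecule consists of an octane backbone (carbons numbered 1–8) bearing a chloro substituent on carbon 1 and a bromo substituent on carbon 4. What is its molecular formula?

Atom tally by fragment:
  ClCH2 → C:1 H:2 Cl:1
  CH2 → C:1 H:2
  CH2 → C:1 H:2
  CH(Br) → C:1 H:1 Br:1
  CH2 → C:1 H:2
  CH2 → C:1 H:2
  CH2 → C:1 H:2
  CH3 → C:1 H:3
Element totals:
  C: 8
  H: 16
  Br: 1
  Cl: 1

C8H16BrCl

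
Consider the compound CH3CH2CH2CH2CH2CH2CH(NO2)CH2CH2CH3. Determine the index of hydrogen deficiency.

1

Element totals:
  C: 10
  H: 21
  N: 1
  O: 2
Molecular formula: C10H21NO2.
DoU = (2C + 2 + N − H − X) / 2 = (2·10 + 2 + 1 − 21 − 0) / 2 = 1.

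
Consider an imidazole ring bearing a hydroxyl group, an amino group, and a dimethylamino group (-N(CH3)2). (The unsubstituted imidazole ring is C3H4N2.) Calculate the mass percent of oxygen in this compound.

Atom tally by fragment:
  imidazole ring core → C:3 H:4 N:2
  (− 3 ring H displaced by substituents)
  + OH → O:1 H:1
  + NH2 → N:1 H:2
  + N(CH3)2 → N:1 C:2 H:6
Element totals:
  C: 5
  H: 10
  N: 4
  O: 1
Molecular formula: C5H10N4O.
Molar mass = 142.162 g/mol.
Mass from O: 1 × 15.999 = 15.999 g/mol.
%O = 15.999 / 142.162 × 100 = 11.25%.

11.25%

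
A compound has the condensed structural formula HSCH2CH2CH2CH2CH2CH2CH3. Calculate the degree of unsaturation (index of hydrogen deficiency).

0

Atom tally by fragment:
  HSCH2 → C:1 H:3 S:1
  CH2 → C:1 H:2
  CH2 → C:1 H:2
  CH2 → C:1 H:2
  CH2 → C:1 H:2
  CH2 → C:1 H:2
  CH3 → C:1 H:3
Element totals:
  C: 7
  H: 16
  S: 1
Molecular formula: C7H16S.
DoU = (2C + 2 + N − H − X) / 2 = (2·7 + 2 + 0 − 16 − 0) / 2 = 0.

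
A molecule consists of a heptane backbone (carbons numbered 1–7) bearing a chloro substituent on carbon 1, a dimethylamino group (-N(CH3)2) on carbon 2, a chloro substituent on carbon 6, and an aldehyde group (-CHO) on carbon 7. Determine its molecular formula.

Atom tally by fragment:
  ClCH2 → C:1 H:2 Cl:1
  CH(N(CH3)2) → C:3 H:7 N:1
  CH2 → C:1 H:2
  CH2 → C:1 H:2
  CH2 → C:1 H:2
  CH(Cl) → C:1 H:1 Cl:1
  CH2CHO → C:2 H:3 O:1
Element totals:
  C: 10
  H: 19
  Cl: 2
  N: 1
  O: 1

C10H19Cl2NO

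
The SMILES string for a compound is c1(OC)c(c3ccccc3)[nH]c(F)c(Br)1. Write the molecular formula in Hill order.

C11H9BrFNO

Atom tally by fragment:
  pyrrole ring core → C:4 H:5 N:1
  (− 4 ring H displaced by substituents)
  + OCH3 → C:1 H:3 O:1
  + C6H5 → C:6 H:5
  + F → F:1
  + Br → Br:1
Element totals:
  C: 11
  H: 9
  Br: 1
  F: 1
  N: 1
  O: 1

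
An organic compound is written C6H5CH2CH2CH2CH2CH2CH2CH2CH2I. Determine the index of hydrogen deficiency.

4

Atom tally by fragment:
  C6H5CH2 → C:7 H:7
  CH2 → C:1 H:2
  CH2 → C:1 H:2
  CH2 → C:1 H:2
  CH2 → C:1 H:2
  CH2 → C:1 H:2
  CH2 → C:1 H:2
  CH2I → C:1 H:2 I:1
Element totals:
  C: 14
  H: 21
  I: 1
Molecular formula: C14H21I.
DoU = (2C + 2 + N − H − X) / 2 = (2·14 + 2 + 0 − 21 − 1) / 2 = 4.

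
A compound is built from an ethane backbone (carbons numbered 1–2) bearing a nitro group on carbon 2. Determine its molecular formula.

Atom tally by fragment:
  CH3 → C:1 H:3
  CH2NO2 → C:1 H:2 N:1 O:2
Element totals:
  C: 2
  H: 5
  N: 1
  O: 2

C2H5NO2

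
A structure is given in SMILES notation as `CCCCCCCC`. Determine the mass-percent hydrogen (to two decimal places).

15.88%

Atom tally by fragment:
  CH3 → C:1 H:3
  CH2 → C:1 H:2
  CH2 → C:1 H:2
  CH2 → C:1 H:2
  CH2 → C:1 H:2
  CH2 → C:1 H:2
  CH2 → C:1 H:2
  CH3 → C:1 H:3
Element totals:
  C: 8
  H: 18
Molecular formula: C8H18.
Molar mass = 114.232 g/mol.
Mass from H: 18 × 1.008 = 18.144 g/mol.
%H = 18.144 / 114.232 × 100 = 15.88%.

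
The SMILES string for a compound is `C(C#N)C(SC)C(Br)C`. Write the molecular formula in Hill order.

Atom tally by fragment:
  NCCH2 → C:2 H:2 N:1
  CH(SCH3) → C:2 H:4 S:1
  CH(Br) → C:1 H:1 Br:1
  CH3 → C:1 H:3
Element totals:
  C: 6
  H: 10
  Br: 1
  N: 1
  S: 1

C6H10BrNS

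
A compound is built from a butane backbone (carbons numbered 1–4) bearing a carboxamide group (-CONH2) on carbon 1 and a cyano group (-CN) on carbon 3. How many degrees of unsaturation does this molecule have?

3

Atom tally by fragment:
  H2NOCCH2 → C:2 H:4 O:1 N:1
  CH2 → C:1 H:2
  CH(CN) → C:2 H:1 N:1
  CH3 → C:1 H:3
Element totals:
  C: 6
  H: 10
  N: 2
  O: 1
Molecular formula: C6H10N2O.
DoU = (2C + 2 + N − H − X) / 2 = (2·6 + 2 + 2 − 10 − 0) / 2 = 3.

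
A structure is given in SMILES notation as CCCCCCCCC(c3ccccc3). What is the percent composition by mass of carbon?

Atom tally by fragment:
  CH3 → C:1 H:3
  CH2 → C:1 H:2
  CH2 → C:1 H:2
  CH2 → C:1 H:2
  CH2 → C:1 H:2
  CH2 → C:1 H:2
  CH2 → C:1 H:2
  CH2 → C:1 H:2
  CH2C6H5 → C:7 H:7
Element totals:
  C: 15
  H: 24
Molecular formula: C15H24.
Molar mass = 204.357 g/mol.
Mass from C: 15 × 12.011 = 180.165 g/mol.
%C = 180.165 / 204.357 × 100 = 88.16%.

88.16%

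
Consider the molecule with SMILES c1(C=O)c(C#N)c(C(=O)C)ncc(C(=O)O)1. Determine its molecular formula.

C10H6N2O4

Atom tally by fragment:
  pyridine ring core → C:5 H:5 N:1
  (− 4 ring H displaced by substituents)
  + CHO → C:1 H:1 O:1
  + CN → C:1 N:1
  + COCH3 → C:2 H:3 O:1
  + COOH → C:1 H:1 O:2
Element totals:
  C: 10
  H: 6
  N: 2
  O: 4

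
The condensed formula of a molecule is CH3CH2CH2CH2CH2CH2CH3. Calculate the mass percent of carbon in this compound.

83.90%

Atom tally by fragment:
  CH3 → C:1 H:3
  CH2 → C:1 H:2
  CH2 → C:1 H:2
  CH2 → C:1 H:2
  CH2 → C:1 H:2
  CH2 → C:1 H:2
  CH3 → C:1 H:3
Element totals:
  C: 7
  H: 16
Molecular formula: C7H16.
Molar mass = 100.205 g/mol.
Mass from C: 7 × 12.011 = 84.077 g/mol.
%C = 84.077 / 100.205 × 100 = 83.90%.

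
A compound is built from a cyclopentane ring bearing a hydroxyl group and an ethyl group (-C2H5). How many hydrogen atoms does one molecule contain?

Atom tally by fragment:
  cyclopentane ring core → C:5 H:10
  (− 2 ring H displaced by substituents)
  + OH → O:1 H:1
  + C2H5 → C:2 H:5
Element totals:
  C: 7
  H: 14
  O: 1

14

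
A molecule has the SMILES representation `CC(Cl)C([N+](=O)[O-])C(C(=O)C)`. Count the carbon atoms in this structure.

Atom tally by fragment:
  CH3 → C:1 H:3
  CH(Cl) → C:1 H:1 Cl:1
  CH(NO2) → C:1 H:1 N:1 O:2
  CH2COCH3 → C:3 H:5 O:1
Element totals:
  C: 6
  H: 10
  Cl: 1
  N: 1
  O: 3

6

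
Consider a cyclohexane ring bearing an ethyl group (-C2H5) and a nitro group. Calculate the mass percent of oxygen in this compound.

20.35%

Atom tally by fragment:
  cyclohexane ring core → C:6 H:12
  (− 2 ring H displaced by substituents)
  + C2H5 → C:2 H:5
  + NO2 → N:1 O:2
Element totals:
  C: 8
  H: 15
  N: 1
  O: 2
Molecular formula: C8H15NO2.
Molar mass = 157.213 g/mol.
Mass from O: 2 × 15.999 = 31.998 g/mol.
%O = 31.998 / 157.213 × 100 = 20.35%.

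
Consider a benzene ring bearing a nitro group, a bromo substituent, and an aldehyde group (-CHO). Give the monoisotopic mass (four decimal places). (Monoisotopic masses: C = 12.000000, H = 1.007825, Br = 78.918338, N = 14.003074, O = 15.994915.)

Atom tally by fragment:
  benzene ring core → C:6 H:6
  (− 3 ring H displaced by substituents)
  + NO2 → N:1 O:2
  + Br → Br:1
  + CHO → C:1 H:1 O:1
Element totals:
  C: 7
  H: 4
  Br: 1
  N: 1
  O: 3
Molecular formula: C7H4BrNO3.
  M = 7(12.0) + 4(1.007825) + 78.918338 + 14.003074 + 3(15.994915)
    = 84.000000 + 4.031300 + 78.918338 + 14.003074 + 47.984745 = 228.937457

228.9375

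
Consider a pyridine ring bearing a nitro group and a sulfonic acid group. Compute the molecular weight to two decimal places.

Atom tally by fragment:
  pyridine ring core → C:5 H:5 N:1
  (− 2 ring H displaced by substituents)
  + NO2 → N:1 O:2
  + SO3H → S:1 O:3 H:1
Element totals:
  C: 5
  H: 4
  N: 2
  O: 5
  S: 1
Molecular formula: C5H4N2O5S.
  M = 5(12.011) + 4(1.008) + 2(14.007) + 5(15.999) + 32.06
    = 60.055 + 4.032 + 28.014 + 79.995 + 32.060 = 204.156

204.16 g/mol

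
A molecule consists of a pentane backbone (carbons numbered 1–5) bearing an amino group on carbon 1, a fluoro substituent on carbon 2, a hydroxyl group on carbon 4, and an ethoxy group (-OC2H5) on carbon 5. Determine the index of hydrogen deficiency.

Atom tally by fragment:
  H2NCH2 → C:1 H:4 N:1
  CH(F) → C:1 H:1 F:1
  CH2 → C:1 H:2
  CH(OH) → C:1 H:2 O:1
  CH2OC2H5 → C:3 H:7 O:1
Element totals:
  C: 7
  H: 16
  F: 1
  N: 1
  O: 2
Molecular formula: C7H16FNO2.
DoU = (2C + 2 + N − H − X) / 2 = (2·7 + 2 + 1 − 16 − 1) / 2 = 0.

0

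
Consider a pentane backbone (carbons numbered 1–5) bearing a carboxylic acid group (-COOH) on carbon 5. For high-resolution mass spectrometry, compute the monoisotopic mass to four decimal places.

116.0837

Atom tally by fragment:
  CH3 → C:1 H:3
  CH2 → C:1 H:2
  CH2 → C:1 H:2
  CH2 → C:1 H:2
  CH2COOH → C:2 H:3 O:2
Element totals:
  C: 6
  H: 12
  O: 2
Molecular formula: C6H12O2.
  M = 6(12.0) + 12(1.007825) + 2(15.994915)
    = 72.000000 + 12.093900 + 31.989830 = 116.083730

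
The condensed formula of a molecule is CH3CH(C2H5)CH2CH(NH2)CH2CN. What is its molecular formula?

C8H16N2

Element totals:
  C: 8
  H: 16
  N: 2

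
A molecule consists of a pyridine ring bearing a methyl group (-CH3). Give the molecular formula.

C6H7N

Atom tally by fragment:
  pyridine ring core → C:5 H:5 N:1
  (− 1 ring H displaced by substituents)
  + CH3 → C:1 H:3
Element totals:
  C: 6
  H: 7
  N: 1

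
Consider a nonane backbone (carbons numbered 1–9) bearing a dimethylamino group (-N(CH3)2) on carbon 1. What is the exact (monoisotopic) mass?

Atom tally by fragment:
  (CH3)2NCH2 → C:3 H:8 N:1
  CH2 → C:1 H:2
  CH2 → C:1 H:2
  CH2 → C:1 H:2
  CH2 → C:1 H:2
  CH2 → C:1 H:2
  CH2 → C:1 H:2
  CH2 → C:1 H:2
  CH3 → C:1 H:3
Element totals:
  C: 11
  H: 25
  N: 1
Molecular formula: C11H25N.
  M = 11(12.0) + 25(1.007825) + 14.003074
    = 132.000000 + 25.195625 + 14.003074 = 171.198699

171.1987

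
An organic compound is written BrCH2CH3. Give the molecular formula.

Element totals:
  C: 2
  H: 5
  Br: 1

C2H5Br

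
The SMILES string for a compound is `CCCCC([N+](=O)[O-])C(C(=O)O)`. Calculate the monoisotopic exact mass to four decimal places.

175.0845

Atom tally by fragment:
  CH3 → C:1 H:3
  CH2 → C:1 H:2
  CH2 → C:1 H:2
  CH2 → C:1 H:2
  CH(NO2) → C:1 H:1 N:1 O:2
  CH2COOH → C:2 H:3 O:2
Element totals:
  C: 7
  H: 13
  N: 1
  O: 4
Molecular formula: C7H13NO4.
  M = 7(12.0) + 13(1.007825) + 14.003074 + 4(15.994915)
    = 84.000000 + 13.101725 + 14.003074 + 63.979660 = 175.084459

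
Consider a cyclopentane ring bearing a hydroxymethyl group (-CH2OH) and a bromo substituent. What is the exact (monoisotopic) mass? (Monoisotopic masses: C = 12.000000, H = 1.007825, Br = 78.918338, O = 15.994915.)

177.9993

Atom tally by fragment:
  cyclopentane ring core → C:5 H:10
  (− 2 ring H displaced by substituents)
  + CH2OH → C:1 H:3 O:1
  + Br → Br:1
Element totals:
  C: 6
  H: 11
  Br: 1
  O: 1
Molecular formula: C6H11BrO.
  M = 6(12.0) + 11(1.007825) + 78.918338 + 15.994915
    = 72.000000 + 11.086075 + 78.918338 + 15.994915 = 177.999328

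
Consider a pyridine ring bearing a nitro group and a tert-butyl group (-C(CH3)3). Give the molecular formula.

Atom tally by fragment:
  pyridine ring core → C:5 H:5 N:1
  (− 2 ring H displaced by substituents)
  + NO2 → N:1 O:2
  + C(CH3)3 → C:4 H:9
Element totals:
  C: 9
  H: 12
  N: 2
  O: 2

C9H12N2O2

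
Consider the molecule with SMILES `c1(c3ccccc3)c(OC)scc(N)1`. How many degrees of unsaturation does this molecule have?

Atom tally by fragment:
  thiophene ring core → C:4 H:4 S:1
  (− 3 ring H displaced by substituents)
  + C6H5 → C:6 H:5
  + OCH3 → C:1 H:3 O:1
  + NH2 → N:1 H:2
Element totals:
  C: 11
  H: 11
  N: 1
  O: 1
  S: 1
Molecular formula: C11H11NOS.
DoU = (2C + 2 + N − H − X) / 2 = (2·11 + 2 + 1 − 11 − 0) / 2 = 7.

7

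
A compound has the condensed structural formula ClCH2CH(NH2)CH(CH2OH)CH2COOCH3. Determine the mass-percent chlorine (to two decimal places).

Element totals:
  C: 7
  H: 14
  Cl: 1
  N: 1
  O: 3
Molecular formula: C7H14ClNO3.
Molar mass = 195.643 g/mol.
Mass from Cl: 1 × 35.45 = 35.450 g/mol.
%Cl = 35.450 / 195.643 × 100 = 18.12%.

18.12%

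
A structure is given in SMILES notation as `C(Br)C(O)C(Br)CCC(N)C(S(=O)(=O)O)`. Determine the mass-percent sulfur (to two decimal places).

Atom tally by fragment:
  BrCH2 → C:1 H:2 Br:1
  CH(OH) → C:1 H:2 O:1
  CH(Br) → C:1 H:1 Br:1
  CH2 → C:1 H:2
  CH2 → C:1 H:2
  CH(NH2) → C:1 H:3 N:1
  CH2SO3H → C:1 H:3 S:1 O:3
Element totals:
  C: 7
  H: 15
  Br: 2
  N: 1
  O: 4
  S: 1
Molecular formula: C7H15Br2NO4S.
Molar mass = 369.068 g/mol.
Mass from S: 1 × 32.06 = 32.060 g/mol.
%S = 32.060 / 369.068 × 100 = 8.69%.

8.69%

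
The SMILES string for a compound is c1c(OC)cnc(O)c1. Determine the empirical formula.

Atom tally by fragment:
  pyridine ring core → C:5 H:5 N:1
  (− 2 ring H displaced by substituents)
  + OCH3 → C:1 H:3 O:1
  + OH → O:1 H:1
Element totals:
  C: 6
  H: 7
  N: 1
  O: 2
Molecular formula: C6H7NO2.
gcd of subscripts (6, 7, 1, 2) = 1, so the empirical formula equals the molecular formula.

C6H7NO2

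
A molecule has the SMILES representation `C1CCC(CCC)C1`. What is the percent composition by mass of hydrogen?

14.37%

Atom tally by fragment:
  cyclopentane ring core → C:5 H:10
  (− 1 ring H displaced by substituents)
  + CH2CH2CH3 → C:3 H:7
Element totals:
  C: 8
  H: 16
Molecular formula: C8H16.
Molar mass = 112.216 g/mol.
Mass from H: 16 × 1.008 = 16.128 g/mol.
%H = 16.128 / 112.216 × 100 = 14.37%.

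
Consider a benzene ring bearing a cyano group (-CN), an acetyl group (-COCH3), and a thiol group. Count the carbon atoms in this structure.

Atom tally by fragment:
  benzene ring core → C:6 H:6
  (− 3 ring H displaced by substituents)
  + CN → C:1 N:1
  + COCH3 → C:2 H:3 O:1
  + SH → S:1 H:1
Element totals:
  C: 9
  H: 7
  N: 1
  O: 1
  S: 1

9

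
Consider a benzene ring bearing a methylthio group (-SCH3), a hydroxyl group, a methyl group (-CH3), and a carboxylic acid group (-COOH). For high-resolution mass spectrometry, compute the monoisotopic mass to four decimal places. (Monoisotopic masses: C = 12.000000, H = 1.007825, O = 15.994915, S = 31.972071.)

198.0351

Atom tally by fragment:
  benzene ring core → C:6 H:6
  (− 4 ring H displaced by substituents)
  + SCH3 → C:1 H:3 S:1
  + OH → O:1 H:1
  + CH3 → C:1 H:3
  + COOH → C:1 H:1 O:2
Element totals:
  C: 9
  H: 10
  O: 3
  S: 1
Molecular formula: C9H10O3S.
  M = 9(12.0) + 10(1.007825) + 3(15.994915) + 31.972071
    = 108.000000 + 10.078250 + 47.984745 + 31.972071 = 198.035066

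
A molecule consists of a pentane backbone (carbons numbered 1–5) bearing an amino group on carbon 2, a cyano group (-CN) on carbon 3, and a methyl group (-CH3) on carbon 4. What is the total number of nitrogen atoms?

2

Atom tally by fragment:
  CH3 → C:1 H:3
  CH(NH2) → C:1 H:3 N:1
  CH(CN) → C:2 H:1 N:1
  CH(CH3) → C:2 H:4
  CH3 → C:1 H:3
Element totals:
  C: 7
  H: 14
  N: 2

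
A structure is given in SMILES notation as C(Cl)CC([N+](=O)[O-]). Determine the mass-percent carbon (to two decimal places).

Atom tally by fragment:
  ClCH2 → C:1 H:2 Cl:1
  CH2 → C:1 H:2
  CH2NO2 → C:1 H:2 N:1 O:2
Element totals:
  C: 3
  H: 6
  Cl: 1
  N: 1
  O: 2
Molecular formula: C3H6ClNO2.
Molar mass = 123.536 g/mol.
Mass from C: 3 × 12.011 = 36.033 g/mol.
%C = 36.033 / 123.536 × 100 = 29.17%.

29.17%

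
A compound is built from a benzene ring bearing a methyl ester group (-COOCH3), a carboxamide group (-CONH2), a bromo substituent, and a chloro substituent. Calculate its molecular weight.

292.51 g/mol

Atom tally by fragment:
  benzene ring core → C:6 H:6
  (− 4 ring H displaced by substituents)
  + COOCH3 → C:2 H:3 O:2
  + CONH2 → C:1 H:2 O:1 N:1
  + Br → Br:1
  + Cl → Cl:1
Element totals:
  C: 9
  H: 7
  Br: 1
  Cl: 1
  N: 1
  O: 3
Molecular formula: C9H7BrClNO3.
  M = 9(12.011) + 7(1.008) + 79.904 + 35.45 + 14.007 + 3(15.999)
    = 108.099 + 7.056 + 79.904 + 35.450 + 14.007 + 47.997 = 292.513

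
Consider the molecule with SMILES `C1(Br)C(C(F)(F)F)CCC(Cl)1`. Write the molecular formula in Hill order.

Atom tally by fragment:
  cyclopentane ring core → C:5 H:10
  (− 3 ring H displaced by substituents)
  + Br → Br:1
  + CF3 → C:1 F:3
  + Cl → Cl:1
Element totals:
  C: 6
  H: 7
  Br: 1
  Cl: 1
  F: 3

C6H7BrClF3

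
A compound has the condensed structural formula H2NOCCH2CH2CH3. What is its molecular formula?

C4H9NO

Element totals:
  C: 4
  H: 9
  N: 1
  O: 1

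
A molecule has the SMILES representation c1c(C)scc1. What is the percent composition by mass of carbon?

Atom tally by fragment:
  thiophene ring core → C:4 H:4 S:1
  (− 1 ring H displaced by substituents)
  + CH3 → C:1 H:3
Element totals:
  C: 5
  H: 6
  S: 1
Molecular formula: C5H6S.
Molar mass = 98.163 g/mol.
Mass from C: 5 × 12.011 = 60.055 g/mol.
%C = 60.055 / 98.163 × 100 = 61.18%.

61.18%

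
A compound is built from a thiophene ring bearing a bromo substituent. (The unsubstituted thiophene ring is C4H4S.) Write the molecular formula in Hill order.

Atom tally by fragment:
  thiophene ring core → C:4 H:4 S:1
  (− 1 ring H displaced by substituents)
  + Br → Br:1
Element totals:
  C: 4
  H: 3
  Br: 1
  S: 1

C4H3BrS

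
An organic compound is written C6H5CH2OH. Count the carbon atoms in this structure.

Atom tally by fragment:
  benzene ring core → C:6 H:6
  (− 1 ring H displaced by substituents)
  + CH2OH → C:1 H:3 O:1
Element totals:
  C: 7
  H: 8
  O: 1

7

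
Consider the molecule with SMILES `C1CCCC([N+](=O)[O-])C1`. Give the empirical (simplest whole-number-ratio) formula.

Atom tally by fragment:
  cyclohexane ring core → C:6 H:12
  (− 1 ring H displaced by substituents)
  + NO2 → N:1 O:2
Element totals:
  C: 6
  H: 11
  N: 1
  O: 2
Molecular formula: C6H11NO2.
gcd of subscripts (6, 11, 1, 2) = 1, so the empirical formula equals the molecular formula.

C6H11NO2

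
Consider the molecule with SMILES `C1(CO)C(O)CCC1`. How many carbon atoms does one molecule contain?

Atom tally by fragment:
  cyclopentane ring core → C:5 H:10
  (− 2 ring H displaced by substituents)
  + CH2OH → C:1 H:3 O:1
  + OH → O:1 H:1
Element totals:
  C: 6
  H: 12
  O: 2

6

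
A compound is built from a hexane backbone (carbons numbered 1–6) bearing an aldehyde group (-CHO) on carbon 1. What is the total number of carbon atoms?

7

Atom tally by fragment:
  OHCCH2 → C:2 H:3 O:1
  CH2 → C:1 H:2
  CH2 → C:1 H:2
  CH2 → C:1 H:2
  CH2 → C:1 H:2
  CH3 → C:1 H:3
Element totals:
  C: 7
  H: 14
  O: 1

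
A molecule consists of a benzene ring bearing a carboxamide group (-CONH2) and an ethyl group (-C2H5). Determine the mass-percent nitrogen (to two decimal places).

9.39%

Atom tally by fragment:
  benzene ring core → C:6 H:6
  (− 2 ring H displaced by substituents)
  + CONH2 → C:1 H:2 O:1 N:1
  + C2H5 → C:2 H:5
Element totals:
  C: 9
  H: 11
  N: 1
  O: 1
Molecular formula: C9H11NO.
Molar mass = 149.193 g/mol.
Mass from N: 1 × 14.007 = 14.007 g/mol.
%N = 14.007 / 149.193 × 100 = 9.39%.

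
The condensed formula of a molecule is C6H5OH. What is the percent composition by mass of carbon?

76.57%

Atom tally by fragment:
  benzene ring core → C:6 H:6
  (− 1 ring H displaced by substituents)
  + OH → O:1 H:1
Element totals:
  C: 6
  H: 6
  O: 1
Molecular formula: C6H6O.
Molar mass = 94.113 g/mol.
Mass from C: 6 × 12.011 = 72.066 g/mol.
%C = 72.066 / 94.113 × 100 = 76.57%.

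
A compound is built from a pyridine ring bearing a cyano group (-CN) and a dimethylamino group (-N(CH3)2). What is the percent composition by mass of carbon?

65.29%

Atom tally by fragment:
  pyridine ring core → C:5 H:5 N:1
  (− 2 ring H displaced by substituents)
  + CN → C:1 N:1
  + N(CH3)2 → N:1 C:2 H:6
Element totals:
  C: 8
  H: 9
  N: 3
Molecular formula: C8H9N3.
Molar mass = 147.181 g/mol.
Mass from C: 8 × 12.011 = 96.088 g/mol.
%C = 96.088 / 147.181 × 100 = 65.29%.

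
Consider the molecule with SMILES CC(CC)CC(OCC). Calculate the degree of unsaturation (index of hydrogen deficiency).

0

Atom tally by fragment:
  CH3 → C:1 H:3
  CH(C2H5) → C:3 H:6
  CH2 → C:1 H:2
  CH2OC2H5 → C:3 H:7 O:1
Element totals:
  C: 8
  H: 18
  O: 1
Molecular formula: C8H18O.
DoU = (2C + 2 + N − H − X) / 2 = (2·8 + 2 + 0 − 18 − 0) / 2 = 0.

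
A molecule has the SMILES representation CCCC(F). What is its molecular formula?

C4H9F

Atom tally by fragment:
  CH3 → C:1 H:3
  CH2 → C:1 H:2
  CH2 → C:1 H:2
  CH2F → C:1 H:2 F:1
Element totals:
  C: 4
  H: 9
  F: 1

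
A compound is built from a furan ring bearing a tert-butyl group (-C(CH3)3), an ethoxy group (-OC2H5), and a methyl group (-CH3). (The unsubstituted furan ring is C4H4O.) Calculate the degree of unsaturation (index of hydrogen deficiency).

3

Atom tally by fragment:
  furan ring core → C:4 H:4 O:1
  (− 3 ring H displaced by substituents)
  + C(CH3)3 → C:4 H:9
  + OC2H5 → C:2 H:5 O:1
  + CH3 → C:1 H:3
Element totals:
  C: 11
  H: 18
  O: 2
Molecular formula: C11H18O2.
DoU = (2C + 2 + N − H − X) / 2 = (2·11 + 2 + 0 − 18 − 0) / 2 = 3.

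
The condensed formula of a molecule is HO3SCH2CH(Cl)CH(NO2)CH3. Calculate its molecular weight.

Atom tally by fragment:
  HO3SCH2 → C:1 H:3 S:1 O:3
  CH(Cl) → C:1 H:1 Cl:1
  CH(NO2) → C:1 H:1 N:1 O:2
  CH3 → C:1 H:3
Element totals:
  C: 4
  H: 8
  Cl: 1
  N: 1
  O: 5
  S: 1
Molecular formula: C4H8ClNO5S.
  M = 4(12.011) + 8(1.008) + 35.45 + 14.007 + 5(15.999) + 32.06
    = 48.044 + 8.064 + 35.450 + 14.007 + 79.995 + 32.060 = 217.620

217.62 g/mol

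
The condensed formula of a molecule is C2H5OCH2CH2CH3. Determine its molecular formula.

Atom tally by fragment:
  C2H5OCH2 → C:3 H:7 O:1
  CH2 → C:1 H:2
  CH3 → C:1 H:3
Element totals:
  C: 5
  H: 12
  O: 1

C5H12O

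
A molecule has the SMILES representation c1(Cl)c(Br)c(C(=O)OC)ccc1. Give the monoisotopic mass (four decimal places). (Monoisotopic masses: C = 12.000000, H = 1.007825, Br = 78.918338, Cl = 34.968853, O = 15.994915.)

Atom tally by fragment:
  benzene ring core → C:6 H:6
  (− 3 ring H displaced by substituents)
  + Cl → Cl:1
  + Br → Br:1
  + COOCH3 → C:2 H:3 O:2
Element totals:
  C: 8
  H: 6
  Br: 1
  Cl: 1
  O: 2
Molecular formula: C8H6BrClO2.
  M = 8(12.0) + 6(1.007825) + 78.918338 + 34.968853 + 2(15.994915)
    = 96.000000 + 6.046950 + 78.918338 + 34.968853 + 31.989830 = 247.923971

247.9240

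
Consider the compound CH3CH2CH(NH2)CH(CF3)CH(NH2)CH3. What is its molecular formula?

Atom tally by fragment:
  CH3 → C:1 H:3
  CH2 → C:1 H:2
  CH(NH2) → C:1 H:3 N:1
  CH(CF3) → C:2 H:1 F:3
  CH(NH2) → C:1 H:3 N:1
  CH3 → C:1 H:3
Element totals:
  C: 7
  H: 15
  F: 3
  N: 2

C7H15F3N2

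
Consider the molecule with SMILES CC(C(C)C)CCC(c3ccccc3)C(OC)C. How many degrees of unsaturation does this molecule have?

Atom tally by fragment:
  CH3 → C:1 H:3
  CH(CH(CH3)2) → C:4 H:8
  CH2 → C:1 H:2
  CH2 → C:1 H:2
  CH(C6H5) → C:7 H:6
  CH(OCH3) → C:2 H:4 O:1
  CH3 → C:1 H:3
Element totals:
  C: 17
  H: 28
  O: 1
Molecular formula: C17H28O.
DoU = (2C + 2 + N − H − X) / 2 = (2·17 + 2 + 0 − 28 − 0) / 2 = 4.

4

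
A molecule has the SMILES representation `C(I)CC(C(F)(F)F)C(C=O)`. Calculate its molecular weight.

Atom tally by fragment:
  ICH2 → C:1 H:2 I:1
  CH2 → C:1 H:2
  CH(CF3) → C:2 H:1 F:3
  CH2CHO → C:2 H:3 O:1
Element totals:
  C: 6
  H: 8
  F: 3
  I: 1
  O: 1
Molecular formula: C6H8F3IO.
  M = 6(12.011) + 8(1.008) + 3(18.998) + 126.904 + 15.999
    = 72.066 + 8.064 + 56.994 + 126.904 + 15.999 = 280.027

280.03 g/mol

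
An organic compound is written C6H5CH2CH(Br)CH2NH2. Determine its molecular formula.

C9H12BrN

Atom tally by fragment:
  C6H5CH2 → C:7 H:7
  CH(Br) → C:1 H:1 Br:1
  CH2NH2 → C:1 H:4 N:1
Element totals:
  C: 9
  H: 12
  Br: 1
  N: 1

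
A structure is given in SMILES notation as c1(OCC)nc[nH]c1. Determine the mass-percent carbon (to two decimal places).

53.56%

Atom tally by fragment:
  imidazole ring core → C:3 H:4 N:2
  (− 1 ring H displaced by substituents)
  + OC2H5 → C:2 H:5 O:1
Element totals:
  C: 5
  H: 8
  N: 2
  O: 1
Molecular formula: C5H8N2O.
Molar mass = 112.132 g/mol.
Mass from C: 5 × 12.011 = 60.055 g/mol.
%C = 60.055 / 112.132 × 100 = 53.56%.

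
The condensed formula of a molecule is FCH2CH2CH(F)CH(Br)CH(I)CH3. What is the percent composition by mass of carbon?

22.04%

Element totals:
  C: 6
  H: 10
  Br: 1
  F: 2
  I: 1
Molecular formula: C6H10BrF2I.
Molar mass = 326.950 g/mol.
Mass from C: 6 × 12.011 = 72.066 g/mol.
%C = 72.066 / 326.950 × 100 = 22.04%.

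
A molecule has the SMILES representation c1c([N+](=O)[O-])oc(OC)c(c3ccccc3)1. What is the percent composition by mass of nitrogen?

6.39%

Atom tally by fragment:
  furan ring core → C:4 H:4 O:1
  (− 3 ring H displaced by substituents)
  + NO2 → N:1 O:2
  + OCH3 → C:1 H:3 O:1
  + C6H5 → C:6 H:5
Element totals:
  C: 11
  H: 9
  N: 1
  O: 4
Molecular formula: C11H9NO4.
Molar mass = 219.196 g/mol.
Mass from N: 1 × 14.007 = 14.007 g/mol.
%N = 14.007 / 219.196 × 100 = 6.39%.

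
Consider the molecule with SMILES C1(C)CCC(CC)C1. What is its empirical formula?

CH2

Atom tally by fragment:
  cyclopentane ring core → C:5 H:10
  (− 2 ring H displaced by substituents)
  + CH3 → C:1 H:3
  + C2H5 → C:2 H:5
Element totals:
  C: 8
  H: 16
Molecular formula: C8H16.
gcd of subscripts = 8; dividing each by 8:
  C: 8/8 = 1
  H: 16/8 = 2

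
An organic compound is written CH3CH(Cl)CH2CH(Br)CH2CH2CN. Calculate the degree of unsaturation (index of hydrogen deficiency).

Element totals:
  C: 7
  H: 11
  Br: 1
  Cl: 1
  N: 1
Molecular formula: C7H11BrClN.
DoU = (2C + 2 + N − H − X) / 2 = (2·7 + 2 + 1 − 11 − 2) / 2 = 2.

2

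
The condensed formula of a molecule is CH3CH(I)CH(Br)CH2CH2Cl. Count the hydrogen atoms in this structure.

9

Atom tally by fragment:
  CH3 → C:1 H:3
  CH(I) → C:1 H:1 I:1
  CH(Br) → C:1 H:1 Br:1
  CH2 → C:1 H:2
  CH2Cl → C:1 H:2 Cl:1
Element totals:
  C: 5
  H: 9
  Br: 1
  Cl: 1
  I: 1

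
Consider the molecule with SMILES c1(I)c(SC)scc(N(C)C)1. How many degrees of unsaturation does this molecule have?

3

Atom tally by fragment:
  thiophene ring core → C:4 H:4 S:1
  (− 3 ring H displaced by substituents)
  + I → I:1
  + SCH3 → C:1 H:3 S:1
  + N(CH3)2 → N:1 C:2 H:6
Element totals:
  C: 7
  H: 10
  I: 1
  N: 1
  S: 2
Molecular formula: C7H10INS2.
DoU = (2C + 2 + N − H − X) / 2 = (2·7 + 2 + 1 − 10 − 1) / 2 = 3.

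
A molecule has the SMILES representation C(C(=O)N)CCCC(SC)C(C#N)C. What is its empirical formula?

C10H18N2OS

Atom tally by fragment:
  H2NOCCH2 → C:2 H:4 O:1 N:1
  CH2 → C:1 H:2
  CH2 → C:1 H:2
  CH2 → C:1 H:2
  CH(SCH3) → C:2 H:4 S:1
  CH(CN) → C:2 H:1 N:1
  CH3 → C:1 H:3
Element totals:
  C: 10
  H: 18
  N: 2
  O: 1
  S: 1
Molecular formula: C10H18N2OS.
gcd of subscripts (10, 18, 2, 1, 1) = 1, so the empirical formula equals the molecular formula.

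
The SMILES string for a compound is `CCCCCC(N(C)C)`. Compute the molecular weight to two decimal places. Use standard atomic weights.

Atom tally by fragment:
  CH3 → C:1 H:3
  CH2 → C:1 H:2
  CH2 → C:1 H:2
  CH2 → C:1 H:2
  CH2 → C:1 H:2
  CH2N(CH3)2 → C:3 H:8 N:1
Element totals:
  C: 8
  H: 19
  N: 1
Molecular formula: C8H19N.
  M = 8(12.011) + 19(1.008) + 14.007
    = 96.088 + 19.152 + 14.007 = 129.247

129.25 g/mol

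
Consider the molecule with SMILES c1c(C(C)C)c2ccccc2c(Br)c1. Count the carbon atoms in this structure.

Atom tally by fragment:
  naphthalene ring system core → C:10 H:8
  (− 2 ring H displaced by substituents)
  + CH(CH3)2 → C:3 H:7
  + Br → Br:1
Element totals:
  C: 13
  H: 13
  Br: 1

13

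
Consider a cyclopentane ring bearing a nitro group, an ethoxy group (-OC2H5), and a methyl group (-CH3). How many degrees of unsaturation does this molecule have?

2

Atom tally by fragment:
  cyclopentane ring core → C:5 H:10
  (− 3 ring H displaced by substituents)
  + NO2 → N:1 O:2
  + OC2H5 → C:2 H:5 O:1
  + CH3 → C:1 H:3
Element totals:
  C: 8
  H: 15
  N: 1
  O: 3
Molecular formula: C8H15NO3.
DoU = (2C + 2 + N − H − X) / 2 = (2·8 + 2 + 1 − 15 − 0) / 2 = 2.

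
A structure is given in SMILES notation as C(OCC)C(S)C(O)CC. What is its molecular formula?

C7H16O2S

Atom tally by fragment:
  C2H5OCH2 → C:3 H:7 O:1
  CH(SH) → C:1 H:2 S:1
  CH(OH) → C:1 H:2 O:1
  CH2 → C:1 H:2
  CH3 → C:1 H:3
Element totals:
  C: 7
  H: 16
  O: 2
  S: 1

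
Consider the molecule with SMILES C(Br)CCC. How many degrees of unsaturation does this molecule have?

Atom tally by fragment:
  BrCH2 → C:1 H:2 Br:1
  CH2 → C:1 H:2
  CH2 → C:1 H:2
  CH3 → C:1 H:3
Element totals:
  C: 4
  H: 9
  Br: 1
Molecular formula: C4H9Br.
DoU = (2C + 2 + N − H − X) / 2 = (2·4 + 2 + 0 − 9 − 1) / 2 = 0.

0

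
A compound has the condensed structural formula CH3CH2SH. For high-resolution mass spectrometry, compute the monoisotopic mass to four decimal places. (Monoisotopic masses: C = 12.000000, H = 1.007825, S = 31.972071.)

Element totals:
  C: 2
  H: 6
  S: 1
Molecular formula: C2H6S.
  M = 2(12.0) + 6(1.007825) + 31.972071
    = 24.000000 + 6.046950 + 31.972071 = 62.019021

62.0190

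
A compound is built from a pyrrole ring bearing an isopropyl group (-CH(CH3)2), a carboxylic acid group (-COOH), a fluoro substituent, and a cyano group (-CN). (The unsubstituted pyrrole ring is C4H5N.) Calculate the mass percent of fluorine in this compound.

Atom tally by fragment:
  pyrrole ring core → C:4 H:5 N:1
  (− 4 ring H displaced by substituents)
  + CH(CH3)2 → C:3 H:7
  + COOH → C:1 H:1 O:2
  + F → F:1
  + CN → C:1 N:1
Element totals:
  C: 9
  H: 9
  F: 1
  N: 2
  O: 2
Molecular formula: C9H9FN2O2.
Molar mass = 196.181 g/mol.
Mass from F: 1 × 18.998 = 18.998 g/mol.
%F = 18.998 / 196.181 × 100 = 9.68%.

9.68%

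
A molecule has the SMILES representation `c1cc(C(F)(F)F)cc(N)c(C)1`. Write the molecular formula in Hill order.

Atom tally by fragment:
  benzene ring core → C:6 H:6
  (− 3 ring H displaced by substituents)
  + CF3 → C:1 F:3
  + NH2 → N:1 H:2
  + CH3 → C:1 H:3
Element totals:
  C: 8
  H: 8
  F: 3
  N: 1

C8H8F3N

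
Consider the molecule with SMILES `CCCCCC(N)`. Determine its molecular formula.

Atom tally by fragment:
  CH3 → C:1 H:3
  CH2 → C:1 H:2
  CH2 → C:1 H:2
  CH2 → C:1 H:2
  CH2 → C:1 H:2
  CH2NH2 → C:1 H:4 N:1
Element totals:
  C: 6
  H: 15
  N: 1

C6H15N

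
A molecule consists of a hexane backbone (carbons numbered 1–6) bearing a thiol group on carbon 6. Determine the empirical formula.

C6H14S

Atom tally by fragment:
  CH3 → C:1 H:3
  CH2 → C:1 H:2
  CH2 → C:1 H:2
  CH2 → C:1 H:2
  CH2 → C:1 H:2
  CH2SH → C:1 H:3 S:1
Element totals:
  C: 6
  H: 14
  S: 1
Molecular formula: C6H14S.
gcd of subscripts (6, 14, 1) = 1, so the empirical formula equals the molecular formula.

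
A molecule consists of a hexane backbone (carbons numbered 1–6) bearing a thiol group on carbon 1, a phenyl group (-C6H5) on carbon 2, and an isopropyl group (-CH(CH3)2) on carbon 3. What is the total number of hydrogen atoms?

Atom tally by fragment:
  HSCH2 → C:1 H:3 S:1
  CH(C6H5) → C:7 H:6
  CH(CH(CH3)2) → C:4 H:8
  CH2 → C:1 H:2
  CH2 → C:1 H:2
  CH3 → C:1 H:3
Element totals:
  C: 15
  H: 24
  S: 1

24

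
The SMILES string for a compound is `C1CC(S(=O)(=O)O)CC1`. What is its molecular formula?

C5H10O3S

Atom tally by fragment:
  cyclopentane ring core → C:5 H:10
  (− 1 ring H displaced by substituents)
  + SO3H → S:1 O:3 H:1
Element totals:
  C: 5
  H: 10
  O: 3
  S: 1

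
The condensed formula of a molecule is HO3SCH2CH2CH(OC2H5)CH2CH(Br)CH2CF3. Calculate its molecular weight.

357.18 g/mol

Atom tally by fragment:
  HO3SCH2 → C:1 H:3 S:1 O:3
  CH2 → C:1 H:2
  CH(OC2H5) → C:3 H:6 O:1
  CH2 → C:1 H:2
  CH(Br) → C:1 H:1 Br:1
  CH2CF3 → C:2 H:2 F:3
Element totals:
  C: 9
  H: 16
  Br: 1
  F: 3
  O: 4
  S: 1
Molecular formula: C9H16BrF3O4S.
  M = 9(12.011) + 16(1.008) + 79.904 + 3(18.998) + 4(15.999) + 32.06
    = 108.099 + 16.128 + 79.904 + 56.994 + 63.996 + 32.060 = 357.181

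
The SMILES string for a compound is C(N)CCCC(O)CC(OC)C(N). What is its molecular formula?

C9H22N2O2

Atom tally by fragment:
  H2NCH2 → C:1 H:4 N:1
  CH2 → C:1 H:2
  CH2 → C:1 H:2
  CH2 → C:1 H:2
  CH(OH) → C:1 H:2 O:1
  CH2 → C:1 H:2
  CH(OCH3) → C:2 H:4 O:1
  CH2NH2 → C:1 H:4 N:1
Element totals:
  C: 9
  H: 22
  N: 2
  O: 2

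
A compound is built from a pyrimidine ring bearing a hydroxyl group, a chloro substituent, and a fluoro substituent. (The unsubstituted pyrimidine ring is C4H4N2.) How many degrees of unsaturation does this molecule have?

Atom tally by fragment:
  pyrimidine ring core → C:4 H:4 N:2
  (− 3 ring H displaced by substituents)
  + OH → O:1 H:1
  + Cl → Cl:1
  + F → F:1
Element totals:
  C: 4
  H: 2
  Cl: 1
  F: 1
  N: 2
  O: 1
Molecular formula: C4H2ClFN2O.
DoU = (2C + 2 + N − H − X) / 2 = (2·4 + 2 + 2 − 2 − 2) / 2 = 4.

4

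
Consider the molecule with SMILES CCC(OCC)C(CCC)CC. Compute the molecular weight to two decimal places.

Atom tally by fragment:
  CH3 → C:1 H:3
  CH2 → C:1 H:2
  CH(OC2H5) → C:3 H:6 O:1
  CH(CH2CH2CH3) → C:4 H:8
  CH2 → C:1 H:2
  CH3 → C:1 H:3
Element totals:
  C: 11
  H: 24
  O: 1
Molecular formula: C11H24O.
  M = 11(12.011) + 24(1.008) + 15.999
    = 132.121 + 24.192 + 15.999 = 172.312

172.31 g/mol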